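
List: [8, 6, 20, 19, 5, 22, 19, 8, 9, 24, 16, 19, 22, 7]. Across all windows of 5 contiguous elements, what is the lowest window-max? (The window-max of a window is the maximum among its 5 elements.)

(8, 6, 20, 19, 5) → max 20
(6, 20, 19, 5, 22) → max 22
(20, 19, 5, 22, 19) → max 22
(19, 5, 22, 19, 8) → max 22
(5, 22, 19, 8, 9) → max 22
(22, 19, 8, 9, 24) → max 24
(19, 8, 9, 24, 16) → max 24
(8, 9, 24, 16, 19) → max 24
(9, 24, 16, 19, 22) → max 24
(24, 16, 19, 22, 7) → max 24
Lowest of these is 20.

20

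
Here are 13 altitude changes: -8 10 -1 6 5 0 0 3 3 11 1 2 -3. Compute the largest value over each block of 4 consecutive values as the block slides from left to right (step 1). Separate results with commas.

(-8, 10, -1, 6) → max 10
(10, -1, 6, 5) → max 10
(-1, 6, 5, 0) → max 6
(6, 5, 0, 0) → max 6
(5, 0, 0, 3) → max 5
(0, 0, 3, 3) → max 3
(0, 3, 3, 11) → max 11
(3, 3, 11, 1) → max 11
(3, 11, 1, 2) → max 11
(11, 1, 2, -3) → max 11

10, 10, 6, 6, 5, 3, 11, 11, 11, 11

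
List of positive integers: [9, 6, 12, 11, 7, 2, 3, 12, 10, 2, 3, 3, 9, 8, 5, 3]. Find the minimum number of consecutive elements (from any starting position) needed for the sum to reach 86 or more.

13

add 9: running sum 9 < 86
add 6: running sum 15 < 86
add 12: running sum 27 < 86
add 11: running sum 38 < 86
add 7: running sum 45 < 86
add 2: running sum 47 < 86
add 3: running sum 50 < 86
add 12: running sum 62 < 86
add 10: running sum 72 < 86
add 2: running sum 74 < 86
add 3: running sum 77 < 86
add 3: running sum 80 < 86
add 9: shortest ending here [9, 6, 12, 11, 7, 2, 3, 12, 10, 2, 3, 3, 9] sum 89, len 13
add 8: shortest ending here [6, 12, 11, 7, 2, 3, 12, 10, 2, 3, 3, 9, 8] sum 88, len 13
add 5: shortest ending here [12, 11, 7, 2, 3, 12, 10, 2, 3, 3, 9, 8, 5] sum 87, len 13
add 3: shortest ending here [12, 11, 7, 2, 3, 12, 10, 2, 3, 3, 9, 8, 5, 3] sum 90, len 14
Shortest qualifying length: 13.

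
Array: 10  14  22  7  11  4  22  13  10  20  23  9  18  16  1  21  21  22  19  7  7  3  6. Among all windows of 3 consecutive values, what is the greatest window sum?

64

(10, 14, 22) → sum 46
(14, 22, 7) → sum 43
(22, 7, 11) → sum 40
(7, 11, 4) → sum 22
(11, 4, 22) → sum 37
(4, 22, 13) → sum 39
(22, 13, 10) → sum 45
(13, 10, 20) → sum 43
(10, 20, 23) → sum 53
(20, 23, 9) → sum 52
(23, 9, 18) → sum 50
(9, 18, 16) → sum 43
(18, 16, 1) → sum 35
(16, 1, 21) → sum 38
(1, 21, 21) → sum 43
(21, 21, 22) → sum 64
(21, 22, 19) → sum 62
(22, 19, 7) → sum 48
(19, 7, 7) → sum 33
(7, 7, 3) → sum 17
(7, 3, 6) → sum 16
Greatest of these is 64.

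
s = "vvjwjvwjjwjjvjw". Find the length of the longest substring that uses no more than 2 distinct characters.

add v: window [v] (1 distinct), len 1
add v: window [v, v] (1 distinct), len 2
add j: window [v, v, j] (2 distinct), len 3
add w: window [j, w] (2 distinct), len 2
add j: window [j, w, j] (2 distinct), len 3
add v: window [j, v] (2 distinct), len 2
add w: window [v, w] (2 distinct), len 2
add j: window [w, j] (2 distinct), len 2
add j: window [w, j, j] (2 distinct), len 3
add w: window [w, j, j, w] (2 distinct), len 4
add j: window [w, j, j, w, j] (2 distinct), len 5
add j: window [w, j, j, w, j, j] (2 distinct), len 6
add v: window [j, j, v] (2 distinct), len 3
add j: window [j, j, v, j] (2 distinct), len 4
add w: window [j, w] (2 distinct), len 2
Longest length with ≤2 distinct: 6.

6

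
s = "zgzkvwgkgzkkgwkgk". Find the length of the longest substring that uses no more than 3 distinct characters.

7

[z] 1 distinct, len 1
[z, g] 2 distinct, len 2
[z, g, z] 2 distinct, len 3
[z, g, z, k] 3 distinct, len 4
[z, k, v] 3 distinct, len 3
[k, v, w] 3 distinct, len 3
[v, w, g] 3 distinct, len 3
[w, g, k] 3 distinct, len 3
[w, g, k, g] 3 distinct, len 4
[g, k, g, z] 3 distinct, len 4
[g, k, g, z, k] 3 distinct, len 5
[g, k, g, z, k, k] 3 distinct, len 6
[g, k, g, z, k, k, g] 3 distinct, len 7
[k, k, g, w] 3 distinct, len 4
[k, k, g, w, k] 3 distinct, len 5
[k, k, g, w, k, g] 3 distinct, len 6
[k, k, g, w, k, g, k] 3 distinct, len 7
Longest length with ≤3 distinct: 7.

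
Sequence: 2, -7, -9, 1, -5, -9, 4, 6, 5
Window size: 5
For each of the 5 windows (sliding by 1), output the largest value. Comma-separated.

(2, -7, -9, 1, -5) → max 2
(-7, -9, 1, -5, -9) → max 1
(-9, 1, -5, -9, 4) → max 4
(1, -5, -9, 4, 6) → max 6
(-5, -9, 4, 6, 5) → max 6

2, 1, 4, 6, 6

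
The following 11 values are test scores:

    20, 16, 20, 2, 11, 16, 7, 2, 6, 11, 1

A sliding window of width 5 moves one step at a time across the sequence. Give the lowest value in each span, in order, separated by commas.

2, 2, 2, 2, 2, 2, 1

[20, 16, 20, 2, 11] → min 2
[16, 20, 2, 11, 16] → min 2
[20, 2, 11, 16, 7] → min 2
[2, 11, 16, 7, 2] → min 2
[11, 16, 7, 2, 6] → min 2
[16, 7, 2, 6, 11] → min 2
[7, 2, 6, 11, 1] → min 1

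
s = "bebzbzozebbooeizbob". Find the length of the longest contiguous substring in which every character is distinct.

5

[b] len 1
[b, e] len 2
[e, b] len 2
[e, b, z] len 3
[z, b] len 2
[b, z] len 2
[b, z, o] len 3
[o, z] len 2
[o, z, e] len 3
[o, z, e, b] len 4
[b] len 1
[b, o] len 2
[o] len 1
[o, e] len 2
[o, e, i] len 3
[o, e, i, z] len 4
[o, e, i, z, b] len 5
[e, i, z, b, o] len 5
[o, b] len 2
Longest all-distinct length: 5.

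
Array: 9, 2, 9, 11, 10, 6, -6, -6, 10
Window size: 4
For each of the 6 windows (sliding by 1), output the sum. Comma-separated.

9 2 9 11 → sum 31
2 9 11 10 → sum 32
9 11 10 6 → sum 36
11 10 6 -6 → sum 21
10 6 -6 -6 → sum 4
6 -6 -6 10 → sum 4

31, 32, 36, 21, 4, 4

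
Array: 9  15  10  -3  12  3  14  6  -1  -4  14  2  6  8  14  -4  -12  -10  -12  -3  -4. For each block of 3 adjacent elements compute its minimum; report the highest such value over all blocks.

[9, 15, 10] → min 9
[15, 10, -3] → min -3
[10, -3, 12] → min -3
[-3, 12, 3] → min -3
[12, 3, 14] → min 3
[3, 14, 6] → min 3
[14, 6, -1] → min -1
[6, -1, -4] → min -4
[-1, -4, 14] → min -4
[-4, 14, 2] → min -4
[14, 2, 6] → min 2
[2, 6, 8] → min 2
[6, 8, 14] → min 6
[8, 14, -4] → min -4
[14, -4, -12] → min -12
[-4, -12, -10] → min -12
[-12, -10, -12] → min -12
[-10, -12, -3] → min -12
[-12, -3, -4] → min -12
Highest of these is 9.

9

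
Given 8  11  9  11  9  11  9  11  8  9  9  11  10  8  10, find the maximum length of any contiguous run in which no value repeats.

4

add 8: [8] len 1
add 11: [8, 11] len 2
add 9: [8, 11, 9] len 3
add 11 (repeat 11, move left end past it): [9, 11] len 2
add 9 (repeat 9, move left end past it): [11, 9] len 2
add 11 (repeat 11, move left end past it): [9, 11] len 2
add 9 (repeat 9, move left end past it): [11, 9] len 2
add 11 (repeat 11, move left end past it): [9, 11] len 2
add 8: [9, 11, 8] len 3
add 9 (repeat 9, move left end past it): [11, 8, 9] len 3
add 9 (repeat 9, move left end past it): [9] len 1
add 11: [9, 11] len 2
add 10: [9, 11, 10] len 3
add 8: [9, 11, 10, 8] len 4
add 10 (repeat 10, move left end past it): [8, 10] len 2
Longest all-distinct length: 4.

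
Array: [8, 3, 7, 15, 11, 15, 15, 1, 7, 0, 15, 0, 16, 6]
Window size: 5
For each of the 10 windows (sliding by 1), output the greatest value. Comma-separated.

Sliding a size-5 window across the 14 values:
(8, 3, 7, 15, 11) → max 15
(3, 7, 15, 11, 15) → max 15
(7, 15, 11, 15, 15) → max 15
(15, 11, 15, 15, 1) → max 15
(11, 15, 15, 1, 7) → max 15
(15, 15, 1, 7, 0) → max 15
(15, 1, 7, 0, 15) → max 15
(1, 7, 0, 15, 0) → max 15
(7, 0, 15, 0, 16) → max 16
(0, 15, 0, 16, 6) → max 16

15, 15, 15, 15, 15, 15, 15, 15, 16, 16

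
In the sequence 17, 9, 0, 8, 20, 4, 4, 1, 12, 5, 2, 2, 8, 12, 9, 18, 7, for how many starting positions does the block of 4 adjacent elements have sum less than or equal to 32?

17 9 0 8 → sum 34
9 0 8 20 → sum 37
0 8 20 4 → sum 32  ≤ 32 ✓
8 20 4 4 → sum 36
20 4 4 1 → sum 29  ≤ 32 ✓
4 4 1 12 → sum 21  ≤ 32 ✓
4 1 12 5 → sum 22  ≤ 32 ✓
1 12 5 2 → sum 20  ≤ 32 ✓
12 5 2 2 → sum 21  ≤ 32 ✓
5 2 2 8 → sum 17  ≤ 32 ✓
2 2 8 12 → sum 24  ≤ 32 ✓
2 8 12 9 → sum 31  ≤ 32 ✓
8 12 9 18 → sum 47
12 9 18 7 → sum 46
9 windows satisfy the condition.

9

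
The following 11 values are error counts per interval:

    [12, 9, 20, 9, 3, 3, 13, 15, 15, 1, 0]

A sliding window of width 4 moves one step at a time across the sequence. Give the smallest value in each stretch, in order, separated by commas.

[12, 9, 20, 9] → min 9
[9, 20, 9, 3] → min 3
[20, 9, 3, 3] → min 3
[9, 3, 3, 13] → min 3
[3, 3, 13, 15] → min 3
[3, 13, 15, 15] → min 3
[13, 15, 15, 1] → min 1
[15, 15, 1, 0] → min 0

9, 3, 3, 3, 3, 3, 1, 0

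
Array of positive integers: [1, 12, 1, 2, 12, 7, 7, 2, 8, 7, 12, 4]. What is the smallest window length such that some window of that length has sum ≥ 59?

8

add 1: running sum 1 < 59
add 12: running sum 13 < 59
add 1: running sum 14 < 59
add 2: running sum 16 < 59
add 12: running sum 28 < 59
add 7: running sum 35 < 59
add 7: running sum 42 < 59
add 2: running sum 44 < 59
add 8: running sum 52 < 59
end 9: [1, 12, 1, 2, 12, 7, 7, 2, 8, 7] sum 59, len 10
end 10: [12, 1, 2, 12, 7, 7, 2, 8, 7, 12] sum 70, len 10
end 11: [12, 7, 7, 2, 8, 7, 12, 4] sum 59, len 8
Shortest qualifying length: 8.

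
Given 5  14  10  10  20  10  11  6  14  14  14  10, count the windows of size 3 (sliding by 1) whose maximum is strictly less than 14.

1

[5, 14, 10] → max 14
[14, 10, 10] → max 14
[10, 10, 20] → max 20
[10, 20, 10] → max 20
[20, 10, 11] → max 20
[10, 11, 6] → max 11  < 14 ✓
[11, 6, 14] → max 14
[6, 14, 14] → max 14
[14, 14, 14] → max 14
[14, 14, 10] → max 14
1 window satisfy the condition.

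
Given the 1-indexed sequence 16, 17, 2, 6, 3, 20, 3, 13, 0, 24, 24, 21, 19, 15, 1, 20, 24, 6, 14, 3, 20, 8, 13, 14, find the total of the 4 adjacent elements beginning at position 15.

51

Elements at indices 15..18: 1, 20, 24, 6
sum(1, 20, 24, 6) = 51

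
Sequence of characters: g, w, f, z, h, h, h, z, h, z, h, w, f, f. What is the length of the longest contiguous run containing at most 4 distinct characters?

13

add g: window [g] (1 distinct), len 1
add w: window [g, w] (2 distinct), len 2
add f: window [g, w, f] (3 distinct), len 3
add z: window [g, w, f, z] (4 distinct), len 4
add h: window [w, f, z, h] (4 distinct), len 4
add h: window [w, f, z, h, h] (4 distinct), len 5
add h: window [w, f, z, h, h, h] (4 distinct), len 6
add z: window [w, f, z, h, h, h, z] (4 distinct), len 7
add h: window [w, f, z, h, h, h, z, h] (4 distinct), len 8
add z: window [w, f, z, h, h, h, z, h, z] (4 distinct), len 9
add h: window [w, f, z, h, h, h, z, h, z, h] (4 distinct), len 10
add w: window [w, f, z, h, h, h, z, h, z, h, w] (4 distinct), len 11
add f: window [w, f, z, h, h, h, z, h, z, h, w, f] (4 distinct), len 12
add f: window [w, f, z, h, h, h, z, h, z, h, w, f, f] (4 distinct), len 13
Longest length with ≤4 distinct: 13.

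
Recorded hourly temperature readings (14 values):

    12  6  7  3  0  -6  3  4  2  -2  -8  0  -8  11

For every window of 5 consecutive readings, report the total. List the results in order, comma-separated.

28, 10, 7, 4, 3, 1, -1, -4, -16, -7

[12, 6, 7, 3, 0] → sum 28
[6, 7, 3, 0, -6] → sum 10
[7, 3, 0, -6, 3] → sum 7
[3, 0, -6, 3, 4] → sum 4
[0, -6, 3, 4, 2] → sum 3
[-6, 3, 4, 2, -2] → sum 1
[3, 4, 2, -2, -8] → sum -1
[4, 2, -2, -8, 0] → sum -4
[2, -2, -8, 0, -8] → sum -16
[-2, -8, 0, -8, 11] → sum -7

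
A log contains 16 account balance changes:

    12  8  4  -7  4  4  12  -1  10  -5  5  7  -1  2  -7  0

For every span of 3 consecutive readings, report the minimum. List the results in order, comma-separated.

Sliding a size-3 window across the 16 values:
12 8 4 → min 4
8 4 -7 → min -7
4 -7 4 → min -7
-7 4 4 → min -7
4 4 12 → min 4
4 12 -1 → min -1
12 -1 10 → min -1
-1 10 -5 → min -5
10 -5 5 → min -5
-5 5 7 → min -5
5 7 -1 → min -1
7 -1 2 → min -1
-1 2 -7 → min -7
2 -7 0 → min -7

4, -7, -7, -7, 4, -1, -1, -5, -5, -5, -1, -1, -7, -7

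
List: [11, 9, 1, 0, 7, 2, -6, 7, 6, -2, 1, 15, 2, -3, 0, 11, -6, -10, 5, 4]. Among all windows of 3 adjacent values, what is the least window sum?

-11

Each size-3 window and its sum:
[11, 9, 1] → sum 21
[9, 1, 0] → sum 10
[1, 0, 7] → sum 8
[0, 7, 2] → sum 9
[7, 2, -6] → sum 3
[2, -6, 7] → sum 3
[-6, 7, 6] → sum 7
[7, 6, -2] → sum 11
[6, -2, 1] → sum 5
[-2, 1, 15] → sum 14
[1, 15, 2] → sum 18
[15, 2, -3] → sum 14
[2, -3, 0] → sum -1
[-3, 0, 11] → sum 8
[0, 11, -6] → sum 5
[11, -6, -10] → sum -5
[-6, -10, 5] → sum -11
[-10, 5, 4] → sum -1
Least of these is -11.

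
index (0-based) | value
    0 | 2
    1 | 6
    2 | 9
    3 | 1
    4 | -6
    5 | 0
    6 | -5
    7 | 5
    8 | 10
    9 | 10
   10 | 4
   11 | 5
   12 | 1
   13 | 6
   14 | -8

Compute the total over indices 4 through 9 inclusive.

14

Elements at indices 4..9: -6, 0, -5, 5, 10, 10
sum(-6, 0, -5, 5, 10, 10) = 14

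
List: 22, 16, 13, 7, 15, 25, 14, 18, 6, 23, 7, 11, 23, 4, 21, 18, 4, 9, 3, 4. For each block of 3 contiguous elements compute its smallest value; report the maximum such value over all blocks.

Each size-3 window and its min:
(22, 16, 13) → min 13
(16, 13, 7) → min 7
(13, 7, 15) → min 7
(7, 15, 25) → min 7
(15, 25, 14) → min 14
(25, 14, 18) → min 14
(14, 18, 6) → min 6
(18, 6, 23) → min 6
(6, 23, 7) → min 6
(23, 7, 11) → min 7
(7, 11, 23) → min 7
(11, 23, 4) → min 4
(23, 4, 21) → min 4
(4, 21, 18) → min 4
(21, 18, 4) → min 4
(18, 4, 9) → min 4
(4, 9, 3) → min 3
(9, 3, 4) → min 3
Maximum of these is 14.

14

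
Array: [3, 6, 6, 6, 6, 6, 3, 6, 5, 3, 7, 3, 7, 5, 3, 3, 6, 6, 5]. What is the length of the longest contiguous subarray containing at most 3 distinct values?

Extend right; when distinct count exceeds 3, shrink from the left:
[3] 1 distinct, len 1
[3, 6] 2 distinct, len 2
[3, 6, 6] 2 distinct, len 3
[3, 6, 6, 6] 2 distinct, len 4
[3, 6, 6, 6, 6] 2 distinct, len 5
[3, 6, 6, 6, 6, 6] 2 distinct, len 6
[3, 6, 6, 6, 6, 6, 3] 2 distinct, len 7
[3, 6, 6, 6, 6, 6, 3, 6] 2 distinct, len 8
[3, 6, 6, 6, 6, 6, 3, 6, 5] 3 distinct, len 9
[3, 6, 6, 6, 6, 6, 3, 6, 5, 3] 3 distinct, len 10
[5, 3, 7] 3 distinct, len 3
[5, 3, 7, 3] 3 distinct, len 4
[5, 3, 7, 3, 7] 3 distinct, len 5
[5, 3, 7, 3, 7, 5] 3 distinct, len 6
[5, 3, 7, 3, 7, 5, 3] 3 distinct, len 7
[5, 3, 7, 3, 7, 5, 3, 3] 3 distinct, len 8
[5, 3, 3, 6] 3 distinct, len 4
[5, 3, 3, 6, 6] 3 distinct, len 5
[5, 3, 3, 6, 6, 5] 3 distinct, len 6
Longest length with ≤3 distinct: 10.

10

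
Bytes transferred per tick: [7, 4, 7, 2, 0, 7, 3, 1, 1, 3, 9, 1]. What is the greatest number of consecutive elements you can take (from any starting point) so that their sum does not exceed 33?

[7] sum 7 len 1
[7, 4] sum 11 len 2
[7, 4, 7] sum 18 len 3
[7, 4, 7, 2] sum 20 len 4
[7, 4, 7, 2, 0] sum 20 len 5
[7, 4, 7, 2, 0, 7] sum 27 len 6
[7, 4, 7, 2, 0, 7, 3] sum 30 len 7
[7, 4, 7, 2, 0, 7, 3, 1] sum 31 len 8
[7, 4, 7, 2, 0, 7, 3, 1, 1] sum 32 len 9
[4, 7, 2, 0, 7, 3, 1, 1, 3] sum 28 len 9
[7, 2, 0, 7, 3, 1, 1, 3, 9] sum 33 len 9
[2, 0, 7, 3, 1, 1, 3, 9, 1] sum 27 len 9
Longest length seen: 9.

9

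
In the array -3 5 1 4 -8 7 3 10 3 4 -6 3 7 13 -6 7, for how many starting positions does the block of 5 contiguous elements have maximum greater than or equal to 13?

(-3, 5, 1, 4, -8) → max 5
(5, 1, 4, -8, 7) → max 7
(1, 4, -8, 7, 3) → max 7
(4, -8, 7, 3, 10) → max 10
(-8, 7, 3, 10, 3) → max 10
(7, 3, 10, 3, 4) → max 10
(3, 10, 3, 4, -6) → max 10
(10, 3, 4, -6, 3) → max 10
(3, 4, -6, 3, 7) → max 7
(4, -6, 3, 7, 13) → max 13  ≥ 13 ✓
(-6, 3, 7, 13, -6) → max 13  ≥ 13 ✓
(3, 7, 13, -6, 7) → max 13  ≥ 13 ✓
3 windows satisfy the condition.

3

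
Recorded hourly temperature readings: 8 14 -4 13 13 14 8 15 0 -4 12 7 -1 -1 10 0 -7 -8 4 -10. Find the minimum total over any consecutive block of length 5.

Window sums for each of the 16 positions:
(8, 14, -4, 13, 13) → sum 44
(14, -4, 13, 13, 14) → sum 50
(-4, 13, 13, 14, 8) → sum 44
(13, 13, 14, 8, 15) → sum 63
(13, 14, 8, 15, 0) → sum 50
(14, 8, 15, 0, -4) → sum 33
(8, 15, 0, -4, 12) → sum 31
(15, 0, -4, 12, 7) → sum 30
(0, -4, 12, 7, -1) → sum 14
(-4, 12, 7, -1, -1) → sum 13
(12, 7, -1, -1, 10) → sum 27
(7, -1, -1, 10, 0) → sum 15
(-1, -1, 10, 0, -7) → sum 1
(-1, 10, 0, -7, -8) → sum -6
(10, 0, -7, -8, 4) → sum -1
(0, -7, -8, 4, -10) → sum -21
Minimum of these is -21.

-21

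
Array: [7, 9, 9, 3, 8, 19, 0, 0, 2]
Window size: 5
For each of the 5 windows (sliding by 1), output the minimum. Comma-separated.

(7, 9, 9, 3, 8) → min 3
(9, 9, 3, 8, 19) → min 3
(9, 3, 8, 19, 0) → min 0
(3, 8, 19, 0, 0) → min 0
(8, 19, 0, 0, 2) → min 0

3, 3, 0, 0, 0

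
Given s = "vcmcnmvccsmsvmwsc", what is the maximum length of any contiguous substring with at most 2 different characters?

3

Extend right; when distinct count exceeds 2, shrink from the left:
[v] 1 distinct, len 1
[v, c] 2 distinct, len 2
[c, m] 2 distinct, len 2
[c, m, c] 2 distinct, len 3
[c, n] 2 distinct, len 2
[n, m] 2 distinct, len 2
[m, v] 2 distinct, len 2
[v, c] 2 distinct, len 2
[v, c, c] 2 distinct, len 3
[c, c, s] 2 distinct, len 3
[s, m] 2 distinct, len 2
[s, m, s] 2 distinct, len 3
[s, v] 2 distinct, len 2
[v, m] 2 distinct, len 2
[m, w] 2 distinct, len 2
[w, s] 2 distinct, len 2
[s, c] 2 distinct, len 2
Longest length with ≤2 distinct: 3.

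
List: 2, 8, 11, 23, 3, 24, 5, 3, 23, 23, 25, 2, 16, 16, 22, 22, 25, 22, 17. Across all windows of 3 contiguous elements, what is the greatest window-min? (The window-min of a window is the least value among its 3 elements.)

2 8 11 → min 2
8 11 23 → min 8
11 23 3 → min 3
23 3 24 → min 3
3 24 5 → min 3
24 5 3 → min 3
5 3 23 → min 3
3 23 23 → min 3
23 23 25 → min 23
23 25 2 → min 2
25 2 16 → min 2
2 16 16 → min 2
16 16 22 → min 16
16 22 22 → min 16
22 22 25 → min 22
22 25 22 → min 22
25 22 17 → min 17
Greatest of these is 23.

23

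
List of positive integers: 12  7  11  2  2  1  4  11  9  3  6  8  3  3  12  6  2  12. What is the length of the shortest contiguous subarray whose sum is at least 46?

add 12: running sum 12 < 46
add 7: running sum 19 < 46
add 11: running sum 30 < 46
add 2: running sum 32 < 46
add 2: running sum 34 < 46
add 1: running sum 35 < 46
add 4: running sum 39 < 46
end 7: [12, 7, 11, 2, 2, 1, 4, 11] sum 50, len 8
end 8: [7, 11, 2, 2, 1, 4, 11, 9] sum 47, len 8
end 9: [7, 11, 2, 2, 1, 4, 11, 9, 3] sum 50, len 9
end 10: [11, 2, 2, 1, 4, 11, 9, 3, 6] sum 49, len 9
end 11: [2, 2, 1, 4, 11, 9, 3, 6, 8] sum 46, len 9
end 12: [2, 1, 4, 11, 9, 3, 6, 8, 3] sum 47, len 9
end 13: [4, 11, 9, 3, 6, 8, 3, 3] sum 47, len 8
end 14: [11, 9, 3, 6, 8, 3, 3, 12] sum 55, len 8
end 15: [9, 3, 6, 8, 3, 3, 12, 6] sum 50, len 8
end 16: [9, 3, 6, 8, 3, 3, 12, 6, 2] sum 52, len 9
end 17: [8, 3, 3, 12, 6, 2, 12] sum 46, len 7
Shortest qualifying length: 7.

7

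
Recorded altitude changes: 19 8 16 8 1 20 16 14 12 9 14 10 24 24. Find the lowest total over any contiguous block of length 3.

Window sums for each of the 12 positions:
19 8 16 → sum 43
8 16 8 → sum 32
16 8 1 → sum 25
8 1 20 → sum 29
1 20 16 → sum 37
20 16 14 → sum 50
16 14 12 → sum 42
14 12 9 → sum 35
12 9 14 → sum 35
9 14 10 → sum 33
14 10 24 → sum 48
10 24 24 → sum 58
Lowest of these is 25.

25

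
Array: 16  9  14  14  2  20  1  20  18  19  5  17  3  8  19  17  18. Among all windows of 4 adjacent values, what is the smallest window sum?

[16, 9, 14, 14] → sum 53
[9, 14, 14, 2] → sum 39
[14, 14, 2, 20] → sum 50
[14, 2, 20, 1] → sum 37
[2, 20, 1, 20] → sum 43
[20, 1, 20, 18] → sum 59
[1, 20, 18, 19] → sum 58
[20, 18, 19, 5] → sum 62
[18, 19, 5, 17] → sum 59
[19, 5, 17, 3] → sum 44
[5, 17, 3, 8] → sum 33
[17, 3, 8, 19] → sum 47
[3, 8, 19, 17] → sum 47
[8, 19, 17, 18] → sum 62
Smallest of these is 33.

33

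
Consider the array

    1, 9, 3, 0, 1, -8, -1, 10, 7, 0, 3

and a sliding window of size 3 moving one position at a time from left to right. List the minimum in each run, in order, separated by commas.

1, 0, 0, -8, -8, -8, -1, 0, 0

1 9 3 → min 1
9 3 0 → min 0
3 0 1 → min 0
0 1 -8 → min -8
1 -8 -1 → min -8
-8 -1 10 → min -8
-1 10 7 → min -1
10 7 0 → min 0
7 0 3 → min 0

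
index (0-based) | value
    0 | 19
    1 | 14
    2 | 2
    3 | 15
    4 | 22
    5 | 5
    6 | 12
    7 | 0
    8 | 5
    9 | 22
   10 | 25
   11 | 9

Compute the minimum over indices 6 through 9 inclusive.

Elements at indices 6..9: 12, 0, 5, 22
min(12, 0, 5, 22) = 0

0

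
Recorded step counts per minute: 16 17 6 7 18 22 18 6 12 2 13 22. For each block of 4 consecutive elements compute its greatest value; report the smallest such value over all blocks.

16 17 6 7 → max 17
17 6 7 18 → max 18
6 7 18 22 → max 22
7 18 22 18 → max 22
18 22 18 6 → max 22
22 18 6 12 → max 22
18 6 12 2 → max 18
6 12 2 13 → max 13
12 2 13 22 → max 22
Smallest of these is 13.

13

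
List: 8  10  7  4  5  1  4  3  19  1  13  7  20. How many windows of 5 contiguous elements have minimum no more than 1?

8

8 10 7 4 5 → min 4
10 7 4 5 1 → min 1  ≤ 1 ✓
7 4 5 1 4 → min 1  ≤ 1 ✓
4 5 1 4 3 → min 1  ≤ 1 ✓
5 1 4 3 19 → min 1  ≤ 1 ✓
1 4 3 19 1 → min 1  ≤ 1 ✓
4 3 19 1 13 → min 1  ≤ 1 ✓
3 19 1 13 7 → min 1  ≤ 1 ✓
19 1 13 7 20 → min 1  ≤ 1 ✓
8 windows satisfy the condition.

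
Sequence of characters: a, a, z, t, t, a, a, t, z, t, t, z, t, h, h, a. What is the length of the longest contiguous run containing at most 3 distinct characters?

13

Extend right; when distinct count exceeds 3, shrink from the left:
[a] 1 distinct, len 1
[a, a] 1 distinct, len 2
[a, a, z] 2 distinct, len 3
[a, a, z, t] 3 distinct, len 4
[a, a, z, t, t] 3 distinct, len 5
[a, a, z, t, t, a] 3 distinct, len 6
[a, a, z, t, t, a, a] 3 distinct, len 7
[a, a, z, t, t, a, a, t] 3 distinct, len 8
[a, a, z, t, t, a, a, t, z] 3 distinct, len 9
[a, a, z, t, t, a, a, t, z, t] 3 distinct, len 10
[a, a, z, t, t, a, a, t, z, t, t] 3 distinct, len 11
[a, a, z, t, t, a, a, t, z, t, t, z] 3 distinct, len 12
[a, a, z, t, t, a, a, t, z, t, t, z, t] 3 distinct, len 13
[t, z, t, t, z, t, h] 3 distinct, len 7
[t, z, t, t, z, t, h, h] 3 distinct, len 8
[t, h, h, a] 3 distinct, len 4
Longest length with ≤3 distinct: 13.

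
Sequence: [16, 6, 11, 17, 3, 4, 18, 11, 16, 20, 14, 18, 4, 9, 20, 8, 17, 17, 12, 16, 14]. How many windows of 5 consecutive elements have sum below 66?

[16, 6, 11, 17, 3] → sum 53  < 66 ✓
[6, 11, 17, 3, 4] → sum 41  < 66 ✓
[11, 17, 3, 4, 18] → sum 53  < 66 ✓
[17, 3, 4, 18, 11] → sum 53  < 66 ✓
[3, 4, 18, 11, 16] → sum 52  < 66 ✓
[4, 18, 11, 16, 20] → sum 69
[18, 11, 16, 20, 14] → sum 79
[11, 16, 20, 14, 18] → sum 79
[16, 20, 14, 18, 4] → sum 72
[20, 14, 18, 4, 9] → sum 65  < 66 ✓
[14, 18, 4, 9, 20] → sum 65  < 66 ✓
[18, 4, 9, 20, 8] → sum 59  < 66 ✓
[4, 9, 20, 8, 17] → sum 58  < 66 ✓
[9, 20, 8, 17, 17] → sum 71
[20, 8, 17, 17, 12] → sum 74
[8, 17, 17, 12, 16] → sum 70
[17, 17, 12, 16, 14] → sum 76
9 windows satisfy the condition.

9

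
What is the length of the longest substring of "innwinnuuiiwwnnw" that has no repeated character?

add i: [i] len 1
add n: [i, n] len 2
add n (repeat n, move left end past it): [n] len 1
add w: [n, w] len 2
add i: [n, w, i] len 3
add n (repeat n, move left end past it): [w, i, n] len 3
add n (repeat n, move left end past it): [n] len 1
add u: [n, u] len 2
add u (repeat u, move left end past it): [u] len 1
add i: [u, i] len 2
add i (repeat i, move left end past it): [i] len 1
add w: [i, w] len 2
add w (repeat w, move left end past it): [w] len 1
add n: [w, n] len 2
add n (repeat n, move left end past it): [n] len 1
add w: [n, w] len 2
Longest all-distinct length: 3.

3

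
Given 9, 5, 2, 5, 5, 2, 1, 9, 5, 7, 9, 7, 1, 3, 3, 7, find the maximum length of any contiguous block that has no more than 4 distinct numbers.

9

Extend right; when distinct count exceeds 4, shrink from the left:
add 9: window [9] (1 distinct), len 1
add 5: window [9, 5] (2 distinct), len 2
add 2: window [9, 5, 2] (3 distinct), len 3
add 5: window [9, 5, 2, 5] (3 distinct), len 4
add 5: window [9, 5, 2, 5, 5] (3 distinct), len 5
add 2: window [9, 5, 2, 5, 5, 2] (3 distinct), len 6
add 1: window [9, 5, 2, 5, 5, 2, 1] (4 distinct), len 7
add 9: window [9, 5, 2, 5, 5, 2, 1, 9] (4 distinct), len 8
add 5: window [9, 5, 2, 5, 5, 2, 1, 9, 5] (4 distinct), len 9
add 7: window [1, 9, 5, 7] (4 distinct), len 4
add 9: window [1, 9, 5, 7, 9] (4 distinct), len 5
add 7: window [1, 9, 5, 7, 9, 7] (4 distinct), len 6
add 1: window [1, 9, 5, 7, 9, 7, 1] (4 distinct), len 7
add 3: window [7, 9, 7, 1, 3] (4 distinct), len 5
add 3: window [7, 9, 7, 1, 3, 3] (4 distinct), len 6
add 7: window [7, 9, 7, 1, 3, 3, 7] (4 distinct), len 7
Longest length with ≤4 distinct: 9.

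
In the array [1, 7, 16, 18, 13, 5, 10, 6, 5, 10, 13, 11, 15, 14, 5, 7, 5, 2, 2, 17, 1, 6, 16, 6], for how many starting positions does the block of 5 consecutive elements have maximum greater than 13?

[1, 7, 16, 18, 13] → max 18  > 13 ✓
[7, 16, 18, 13, 5] → max 18  > 13 ✓
[16, 18, 13, 5, 10] → max 18  > 13 ✓
[18, 13, 5, 10, 6] → max 18  > 13 ✓
[13, 5, 10, 6, 5] → max 13
[5, 10, 6, 5, 10] → max 10
[10, 6, 5, 10, 13] → max 13
[6, 5, 10, 13, 11] → max 13
[5, 10, 13, 11, 15] → max 15  > 13 ✓
[10, 13, 11, 15, 14] → max 15  > 13 ✓
[13, 11, 15, 14, 5] → max 15  > 13 ✓
[11, 15, 14, 5, 7] → max 15  > 13 ✓
[15, 14, 5, 7, 5] → max 15  > 13 ✓
[14, 5, 7, 5, 2] → max 14  > 13 ✓
[5, 7, 5, 2, 2] → max 7
[7, 5, 2, 2, 17] → max 17  > 13 ✓
[5, 2, 2, 17, 1] → max 17  > 13 ✓
[2, 2, 17, 1, 6] → max 17  > 13 ✓
[2, 17, 1, 6, 16] → max 17  > 13 ✓
[17, 1, 6, 16, 6] → max 17  > 13 ✓
15 windows satisfy the condition.

15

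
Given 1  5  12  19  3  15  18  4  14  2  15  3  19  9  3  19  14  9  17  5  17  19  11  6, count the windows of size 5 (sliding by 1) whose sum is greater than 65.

3

1 5 12 19 3 → sum 40
5 12 19 3 15 → sum 54
12 19 3 15 18 → sum 67  > 65 ✓
19 3 15 18 4 → sum 59
3 15 18 4 14 → sum 54
15 18 4 14 2 → sum 53
18 4 14 2 15 → sum 53
4 14 2 15 3 → sum 38
14 2 15 3 19 → sum 53
2 15 3 19 9 → sum 48
15 3 19 9 3 → sum 49
3 19 9 3 19 → sum 53
19 9 3 19 14 → sum 64
9 3 19 14 9 → sum 54
3 19 14 9 17 → sum 62
19 14 9 17 5 → sum 64
14 9 17 5 17 → sum 62
9 17 5 17 19 → sum 67  > 65 ✓
17 5 17 19 11 → sum 69  > 65 ✓
5 17 19 11 6 → sum 58
3 windows satisfy the condition.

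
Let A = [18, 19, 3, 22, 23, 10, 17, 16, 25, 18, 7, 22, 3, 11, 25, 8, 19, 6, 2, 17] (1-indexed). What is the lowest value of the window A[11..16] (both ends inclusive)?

3

Elements at indices 11..16: 7, 22, 3, 11, 25, 8
min(7, 22, 3, 11, 25, 8) = 3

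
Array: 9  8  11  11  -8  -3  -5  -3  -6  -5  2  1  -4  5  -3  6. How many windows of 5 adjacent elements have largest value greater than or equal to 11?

4

[9, 8, 11, 11, -8] → max 11  ≥ 11 ✓
[8, 11, 11, -8, -3] → max 11  ≥ 11 ✓
[11, 11, -8, -3, -5] → max 11  ≥ 11 ✓
[11, -8, -3, -5, -3] → max 11  ≥ 11 ✓
[-8, -3, -5, -3, -6] → max -3
[-3, -5, -3, -6, -5] → max -3
[-5, -3, -6, -5, 2] → max 2
[-3, -6, -5, 2, 1] → max 2
[-6, -5, 2, 1, -4] → max 2
[-5, 2, 1, -4, 5] → max 5
[2, 1, -4, 5, -3] → max 5
[1, -4, 5, -3, 6] → max 6
4 windows satisfy the condition.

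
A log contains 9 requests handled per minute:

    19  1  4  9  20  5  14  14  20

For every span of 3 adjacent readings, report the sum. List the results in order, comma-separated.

Sliding a size-3 window across the 9 values:
(19, 1, 4) → sum 24
(1, 4, 9) → sum 14
(4, 9, 20) → sum 33
(9, 20, 5) → sum 34
(20, 5, 14) → sum 39
(5, 14, 14) → sum 33
(14, 14, 20) → sum 48

24, 14, 33, 34, 39, 33, 48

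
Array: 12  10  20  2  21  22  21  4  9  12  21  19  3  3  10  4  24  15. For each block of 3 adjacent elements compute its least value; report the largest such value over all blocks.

21

(12, 10, 20) → min 10
(10, 20, 2) → min 2
(20, 2, 21) → min 2
(2, 21, 22) → min 2
(21, 22, 21) → min 21
(22, 21, 4) → min 4
(21, 4, 9) → min 4
(4, 9, 12) → min 4
(9, 12, 21) → min 9
(12, 21, 19) → min 12
(21, 19, 3) → min 3
(19, 3, 3) → min 3
(3, 3, 10) → min 3
(3, 10, 4) → min 3
(10, 4, 24) → min 4
(4, 24, 15) → min 4
Largest of these is 21.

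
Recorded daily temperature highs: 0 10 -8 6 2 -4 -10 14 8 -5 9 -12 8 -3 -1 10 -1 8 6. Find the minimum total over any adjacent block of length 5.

[0, 10, -8, 6, 2] → sum 10
[10, -8, 6, 2, -4] → sum 6
[-8, 6, 2, -4, -10] → sum -14
[6, 2, -4, -10, 14] → sum 8
[2, -4, -10, 14, 8] → sum 10
[-4, -10, 14, 8, -5] → sum 3
[-10, 14, 8, -5, 9] → sum 16
[14, 8, -5, 9, -12] → sum 14
[8, -5, 9, -12, 8] → sum 8
[-5, 9, -12, 8, -3] → sum -3
[9, -12, 8, -3, -1] → sum 1
[-12, 8, -3, -1, 10] → sum 2
[8, -3, -1, 10, -1] → sum 13
[-3, -1, 10, -1, 8] → sum 13
[-1, 10, -1, 8, 6] → sum 22
Minimum of these is -14.

-14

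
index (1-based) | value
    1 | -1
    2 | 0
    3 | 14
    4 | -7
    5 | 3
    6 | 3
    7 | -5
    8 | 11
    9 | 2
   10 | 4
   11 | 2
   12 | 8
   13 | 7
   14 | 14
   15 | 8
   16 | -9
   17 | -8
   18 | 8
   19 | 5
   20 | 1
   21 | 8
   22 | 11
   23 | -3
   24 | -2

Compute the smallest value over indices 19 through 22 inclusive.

Elements at indices 19..22: 5, 1, 8, 11
min(5, 1, 8, 11) = 1

1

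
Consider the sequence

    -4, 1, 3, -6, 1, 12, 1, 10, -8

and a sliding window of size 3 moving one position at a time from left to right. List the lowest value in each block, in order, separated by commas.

-4, -6, -6, -6, 1, 1, -8

[-4, 1, 3] → min -4
[1, 3, -6] → min -6
[3, -6, 1] → min -6
[-6, 1, 12] → min -6
[1, 12, 1] → min 1
[12, 1, 10] → min 1
[1, 10, -8] → min -8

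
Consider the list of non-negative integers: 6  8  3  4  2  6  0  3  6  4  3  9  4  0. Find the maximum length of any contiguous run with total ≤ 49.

12

Extend to the right; shrink from the left whenever the sum exceeds 49:
add 6: [6] sum 6, len 1
add 8: [6, 8] sum 14, len 2
add 3: [6, 8, 3] sum 17, len 3
add 4: [6, 8, 3, 4] sum 21, len 4
add 2: [6, 8, 3, 4, 2] sum 23, len 5
add 6: [6, 8, 3, 4, 2, 6] sum 29, len 6
add 0: [6, 8, 3, 4, 2, 6, 0] sum 29, len 7
add 3: [6, 8, 3, 4, 2, 6, 0, 3] sum 32, len 8
add 6: [6, 8, 3, 4, 2, 6, 0, 3, 6] sum 38, len 9
add 4: [6, 8, 3, 4, 2, 6, 0, 3, 6, 4] sum 42, len 10
add 3: [6, 8, 3, 4, 2, 6, 0, 3, 6, 4, 3] sum 45, len 11
add 9: [8, 3, 4, 2, 6, 0, 3, 6, 4, 3, 9] sum 48, len 11
add 4: [3, 4, 2, 6, 0, 3, 6, 4, 3, 9, 4] sum 44, len 11
add 0: [3, 4, 2, 6, 0, 3, 6, 4, 3, 9, 4, 0] sum 44, len 12
Longest length seen: 12.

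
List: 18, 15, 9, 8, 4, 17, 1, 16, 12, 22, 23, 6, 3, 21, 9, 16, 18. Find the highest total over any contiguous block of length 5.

79

[18, 15, 9, 8, 4] → sum 54
[15, 9, 8, 4, 17] → sum 53
[9, 8, 4, 17, 1] → sum 39
[8, 4, 17, 1, 16] → sum 46
[4, 17, 1, 16, 12] → sum 50
[17, 1, 16, 12, 22] → sum 68
[1, 16, 12, 22, 23] → sum 74
[16, 12, 22, 23, 6] → sum 79
[12, 22, 23, 6, 3] → sum 66
[22, 23, 6, 3, 21] → sum 75
[23, 6, 3, 21, 9] → sum 62
[6, 3, 21, 9, 16] → sum 55
[3, 21, 9, 16, 18] → sum 67
Highest of these is 79.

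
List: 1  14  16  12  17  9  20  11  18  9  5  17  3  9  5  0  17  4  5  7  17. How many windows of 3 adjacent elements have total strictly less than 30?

(1, 14, 16) → sum 31
(14, 16, 12) → sum 42
(16, 12, 17) → sum 45
(12, 17, 9) → sum 38
(17, 9, 20) → sum 46
(9, 20, 11) → sum 40
(20, 11, 18) → sum 49
(11, 18, 9) → sum 38
(18, 9, 5) → sum 32
(9, 5, 17) → sum 31
(5, 17, 3) → sum 25  < 30 ✓
(17, 3, 9) → sum 29  < 30 ✓
(3, 9, 5) → sum 17  < 30 ✓
(9, 5, 0) → sum 14  < 30 ✓
(5, 0, 17) → sum 22  < 30 ✓
(0, 17, 4) → sum 21  < 30 ✓
(17, 4, 5) → sum 26  < 30 ✓
(4, 5, 7) → sum 16  < 30 ✓
(5, 7, 17) → sum 29  < 30 ✓
9 windows satisfy the condition.

9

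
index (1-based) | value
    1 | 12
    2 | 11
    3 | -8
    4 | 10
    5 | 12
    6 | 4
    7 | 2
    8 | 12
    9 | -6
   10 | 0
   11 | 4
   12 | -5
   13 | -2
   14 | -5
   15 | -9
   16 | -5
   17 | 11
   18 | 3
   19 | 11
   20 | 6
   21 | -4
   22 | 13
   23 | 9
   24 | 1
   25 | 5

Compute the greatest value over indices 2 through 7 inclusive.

Elements at indices 2..7: 11, -8, 10, 12, 4, 2
max(11, -8, 10, 12, 4, 2) = 12

12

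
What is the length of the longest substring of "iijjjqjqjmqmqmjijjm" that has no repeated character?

[i] len 1
[i] len 1
[i, j] len 2
[j] len 1
[j] len 1
[j, q] len 2
[q, j] len 2
[j, q] len 2
[q, j] len 2
[q, j, m] len 3
[j, m, q] len 3
[q, m] len 2
[m, q] len 2
[q, m] len 2
[q, m, j] len 3
[q, m, j, i] len 4
[i, j] len 2
[j] len 1
[j, m] len 2
Longest all-distinct length: 4.

4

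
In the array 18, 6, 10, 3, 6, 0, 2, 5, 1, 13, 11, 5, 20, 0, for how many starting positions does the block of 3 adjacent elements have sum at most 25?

9

18 6 10 → sum 34
6 10 3 → sum 19  ≤ 25 ✓
10 3 6 → sum 19  ≤ 25 ✓
3 6 0 → sum 9  ≤ 25 ✓
6 0 2 → sum 8  ≤ 25 ✓
0 2 5 → sum 7  ≤ 25 ✓
2 5 1 → sum 8  ≤ 25 ✓
5 1 13 → sum 19  ≤ 25 ✓
1 13 11 → sum 25  ≤ 25 ✓
13 11 5 → sum 29
11 5 20 → sum 36
5 20 0 → sum 25  ≤ 25 ✓
9 windows satisfy the condition.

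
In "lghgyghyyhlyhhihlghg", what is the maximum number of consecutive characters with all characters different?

add l: [l] len 1
add g: [l, g] len 2
add h: [l, g, h] len 3
add g (repeat g, move left end past it): [h, g] len 2
add y: [h, g, y] len 3
add g (repeat g, move left end past it): [y, g] len 2
add h: [y, g, h] len 3
add y (repeat y, move left end past it): [g, h, y] len 3
add y (repeat y, move left end past it): [y] len 1
add h: [y, h] len 2
add l: [y, h, l] len 3
add y (repeat y, move left end past it): [h, l, y] len 3
add h (repeat h, move left end past it): [l, y, h] len 3
add h (repeat h, move left end past it): [h] len 1
add i: [h, i] len 2
add h (repeat h, move left end past it): [i, h] len 2
add l: [i, h, l] len 3
add g: [i, h, l, g] len 4
add h (repeat h, move left end past it): [l, g, h] len 3
add g (repeat g, move left end past it): [h, g] len 2
Longest all-distinct length: 4.

4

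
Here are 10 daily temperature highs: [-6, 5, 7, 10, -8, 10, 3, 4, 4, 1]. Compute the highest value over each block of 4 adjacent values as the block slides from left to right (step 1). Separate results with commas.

10, 10, 10, 10, 10, 10, 4

Sliding a size-4 window across the 10 values:
(-6, 5, 7, 10) → max 10
(5, 7, 10, -8) → max 10
(7, 10, -8, 10) → max 10
(10, -8, 10, 3) → max 10
(-8, 10, 3, 4) → max 10
(10, 3, 4, 4) → max 10
(3, 4, 4, 1) → max 4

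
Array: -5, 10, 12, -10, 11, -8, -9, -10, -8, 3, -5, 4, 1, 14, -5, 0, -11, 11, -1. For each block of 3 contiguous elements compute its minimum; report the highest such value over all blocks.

1

-5 10 12 → min -5
10 12 -10 → min -10
12 -10 11 → min -10
-10 11 -8 → min -10
11 -8 -9 → min -9
-8 -9 -10 → min -10
-9 -10 -8 → min -10
-10 -8 3 → min -10
-8 3 -5 → min -8
3 -5 4 → min -5
-5 4 1 → min -5
4 1 14 → min 1
1 14 -5 → min -5
14 -5 0 → min -5
-5 0 -11 → min -11
0 -11 11 → min -11
-11 11 -1 → min -11
Highest of these is 1.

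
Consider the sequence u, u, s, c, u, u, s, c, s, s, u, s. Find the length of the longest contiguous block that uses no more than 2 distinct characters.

add u: window [u] (1 distinct), len 1
add u: window [u, u] (1 distinct), len 2
add s: window [u, u, s] (2 distinct), len 3
add c: window [s, c] (2 distinct), len 2
add u: window [c, u] (2 distinct), len 2
add u: window [c, u, u] (2 distinct), len 3
add s: window [u, u, s] (2 distinct), len 3
add c: window [s, c] (2 distinct), len 2
add s: window [s, c, s] (2 distinct), len 3
add s: window [s, c, s, s] (2 distinct), len 4
add u: window [s, s, u] (2 distinct), len 3
add s: window [s, s, u, s] (2 distinct), len 4
Longest length with ≤2 distinct: 4.

4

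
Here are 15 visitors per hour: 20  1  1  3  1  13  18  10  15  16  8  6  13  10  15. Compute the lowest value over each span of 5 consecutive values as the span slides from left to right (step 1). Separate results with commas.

1, 1, 1, 1, 1, 10, 8, 6, 6, 6, 6

(20, 1, 1, 3, 1) → min 1
(1, 1, 3, 1, 13) → min 1
(1, 3, 1, 13, 18) → min 1
(3, 1, 13, 18, 10) → min 1
(1, 13, 18, 10, 15) → min 1
(13, 18, 10, 15, 16) → min 10
(18, 10, 15, 16, 8) → min 8
(10, 15, 16, 8, 6) → min 6
(15, 16, 8, 6, 13) → min 6
(16, 8, 6, 13, 10) → min 6
(8, 6, 13, 10, 15) → min 6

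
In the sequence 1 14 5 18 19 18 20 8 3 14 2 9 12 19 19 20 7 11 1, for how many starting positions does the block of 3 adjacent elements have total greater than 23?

(1, 14, 5) → sum 20
(14, 5, 18) → sum 37  > 23 ✓
(5, 18, 19) → sum 42  > 23 ✓
(18, 19, 18) → sum 55  > 23 ✓
(19, 18, 20) → sum 57  > 23 ✓
(18, 20, 8) → sum 46  > 23 ✓
(20, 8, 3) → sum 31  > 23 ✓
(8, 3, 14) → sum 25  > 23 ✓
(3, 14, 2) → sum 19
(14, 2, 9) → sum 25  > 23 ✓
(2, 9, 12) → sum 23
(9, 12, 19) → sum 40  > 23 ✓
(12, 19, 19) → sum 50  > 23 ✓
(19, 19, 20) → sum 58  > 23 ✓
(19, 20, 7) → sum 46  > 23 ✓
(20, 7, 11) → sum 38  > 23 ✓
(7, 11, 1) → sum 19
13 windows satisfy the condition.

13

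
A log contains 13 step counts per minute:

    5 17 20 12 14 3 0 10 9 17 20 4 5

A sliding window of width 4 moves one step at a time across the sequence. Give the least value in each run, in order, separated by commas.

(5, 17, 20, 12) → min 5
(17, 20, 12, 14) → min 12
(20, 12, 14, 3) → min 3
(12, 14, 3, 0) → min 0
(14, 3, 0, 10) → min 0
(3, 0, 10, 9) → min 0
(0, 10, 9, 17) → min 0
(10, 9, 17, 20) → min 9
(9, 17, 20, 4) → min 4
(17, 20, 4, 5) → min 4

5, 12, 3, 0, 0, 0, 0, 9, 4, 4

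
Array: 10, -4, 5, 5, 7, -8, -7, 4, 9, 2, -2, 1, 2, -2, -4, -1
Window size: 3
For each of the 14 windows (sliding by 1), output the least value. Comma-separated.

-4, -4, 5, -8, -8, -8, -7, 2, -2, -2, -2, -2, -4, -4

[10, -4, 5] → min -4
[-4, 5, 5] → min -4
[5, 5, 7] → min 5
[5, 7, -8] → min -8
[7, -8, -7] → min -8
[-8, -7, 4] → min -8
[-7, 4, 9] → min -7
[4, 9, 2] → min 2
[9, 2, -2] → min -2
[2, -2, 1] → min -2
[-2, 1, 2] → min -2
[1, 2, -2] → min -2
[2, -2, -4] → min -4
[-2, -4, -1] → min -4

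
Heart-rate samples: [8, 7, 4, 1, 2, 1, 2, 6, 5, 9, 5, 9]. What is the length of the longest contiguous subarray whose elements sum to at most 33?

→ 8: sum 8, len 1
→ 7: sum 15, len 2
→ 4: sum 19, len 3
→ 1: sum 20, len 4
→ 2: sum 22, len 5
→ 1: sum 23, len 6
→ 2: sum 25, len 7
→ 6: sum 31, len 8
→ 5 (dropped 8): sum 28, len 8
→ 9 (dropped 7): sum 30, len 8
→ 5 (dropped 4): sum 31, len 8
→ 9 (dropped 1, 2, 1, 2, 6): sum 28, len 4
Longest length seen: 8.

8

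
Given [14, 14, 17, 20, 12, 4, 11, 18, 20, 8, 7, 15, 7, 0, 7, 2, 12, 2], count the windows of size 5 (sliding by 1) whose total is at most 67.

12

(14, 14, 17, 20, 12) → sum 77
(14, 17, 20, 12, 4) → sum 67  ≤ 67 ✓
(17, 20, 12, 4, 11) → sum 64  ≤ 67 ✓
(20, 12, 4, 11, 18) → sum 65  ≤ 67 ✓
(12, 4, 11, 18, 20) → sum 65  ≤ 67 ✓
(4, 11, 18, 20, 8) → sum 61  ≤ 67 ✓
(11, 18, 20, 8, 7) → sum 64  ≤ 67 ✓
(18, 20, 8, 7, 15) → sum 68
(20, 8, 7, 15, 7) → sum 57  ≤ 67 ✓
(8, 7, 15, 7, 0) → sum 37  ≤ 67 ✓
(7, 15, 7, 0, 7) → sum 36  ≤ 67 ✓
(15, 7, 0, 7, 2) → sum 31  ≤ 67 ✓
(7, 0, 7, 2, 12) → sum 28  ≤ 67 ✓
(0, 7, 2, 12, 2) → sum 23  ≤ 67 ✓
12 windows satisfy the condition.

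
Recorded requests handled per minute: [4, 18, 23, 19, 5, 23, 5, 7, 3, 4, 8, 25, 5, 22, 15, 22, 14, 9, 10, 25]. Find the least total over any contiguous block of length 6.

4 18 23 19 5 23 → sum 92
18 23 19 5 23 5 → sum 93
23 19 5 23 5 7 → sum 82
19 5 23 5 7 3 → sum 62
5 23 5 7 3 4 → sum 47
23 5 7 3 4 8 → sum 50
5 7 3 4 8 25 → sum 52
7 3 4 8 25 5 → sum 52
3 4 8 25 5 22 → sum 67
4 8 25 5 22 15 → sum 79
8 25 5 22 15 22 → sum 97
25 5 22 15 22 14 → sum 103
5 22 15 22 14 9 → sum 87
22 15 22 14 9 10 → sum 92
15 22 14 9 10 25 → sum 95
Least of these is 47.

47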